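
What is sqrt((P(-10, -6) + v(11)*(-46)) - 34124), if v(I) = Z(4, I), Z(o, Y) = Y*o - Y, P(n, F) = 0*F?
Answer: I*sqrt(35642) ≈ 188.79*I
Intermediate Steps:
P(n, F) = 0
Z(o, Y) = -Y + Y*o
v(I) = 3*I (v(I) = I*(-1 + 4) = I*3 = 3*I)
sqrt((P(-10, -6) + v(11)*(-46)) - 34124) = sqrt((0 + (3*11)*(-46)) - 34124) = sqrt((0 + 33*(-46)) - 34124) = sqrt((0 - 1518) - 34124) = sqrt(-1518 - 34124) = sqrt(-35642) = I*sqrt(35642)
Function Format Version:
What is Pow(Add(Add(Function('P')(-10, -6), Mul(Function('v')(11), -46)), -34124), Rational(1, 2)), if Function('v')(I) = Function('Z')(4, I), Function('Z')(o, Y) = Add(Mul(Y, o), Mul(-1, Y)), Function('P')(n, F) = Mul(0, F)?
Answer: Mul(I, Pow(35642, Rational(1, 2))) ≈ Mul(188.79, I)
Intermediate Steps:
Function('P')(n, F) = 0
Function('Z')(o, Y) = Add(Mul(-1, Y), Mul(Y, o))
Function('v')(I) = Mul(3, I) (Function('v')(I) = Mul(I, Add(-1, 4)) = Mul(I, 3) = Mul(3, I))
Pow(Add(Add(Function('P')(-10, -6), Mul(Function('v')(11), -46)), -34124), Rational(1, 2)) = Pow(Add(Add(0, Mul(Mul(3, 11), -46)), -34124), Rational(1, 2)) = Pow(Add(Add(0, Mul(33, -46)), -34124), Rational(1, 2)) = Pow(Add(Add(0, -1518), -34124), Rational(1, 2)) = Pow(Add(-1518, -34124), Rational(1, 2)) = Pow(-35642, Rational(1, 2)) = Mul(I, Pow(35642, Rational(1, 2)))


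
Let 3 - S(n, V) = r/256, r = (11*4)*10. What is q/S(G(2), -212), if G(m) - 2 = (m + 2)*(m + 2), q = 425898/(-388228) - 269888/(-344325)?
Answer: -334954003088/1370185212525 ≈ -0.24446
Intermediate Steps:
r = 440 (r = 44*10 = 440)
q = -20934625193/66838303050 (q = 425898*(-1/388228) - 269888*(-1/344325) = -212949/194114 + 269888/344325 = -20934625193/66838303050 ≈ -0.31321)
G(m) = 2 + (2 + m)² (G(m) = 2 + (m + 2)*(m + 2) = 2 + (2 + m)*(2 + m) = 2 + (2 + m)²)
S(n, V) = 41/32 (S(n, V) = 3 - 440/256 = 3 - 1*55/32 = 3 - 55/32 = 41/32)
q/S(G(2), -212) = -20934625193/(66838303050*41/32) = -20934625193/66838303050*32/41 = -334954003088/1370185212525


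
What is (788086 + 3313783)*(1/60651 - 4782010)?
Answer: -1189680195850723321/60651 ≈ -1.9615e+13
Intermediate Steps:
(788086 + 3313783)*(1/60651 - 4782010) = 4101869*(1/60651 - 4782010) = 4101869*(-290033688509/60651) = -1189680195850723321/60651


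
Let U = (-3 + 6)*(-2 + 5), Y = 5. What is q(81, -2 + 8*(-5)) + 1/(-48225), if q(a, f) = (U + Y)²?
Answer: 9452099/48225 ≈ 196.00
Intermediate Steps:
U = 9 (U = 3*3 = 9)
q(a, f) = 196 (q(a, f) = (9 + 5)² = 14² = 196)
q(81, -2 + 8*(-5)) + 1/(-48225) = 196 + 1/(-48225) = 196 - 1/48225 = 9452099/48225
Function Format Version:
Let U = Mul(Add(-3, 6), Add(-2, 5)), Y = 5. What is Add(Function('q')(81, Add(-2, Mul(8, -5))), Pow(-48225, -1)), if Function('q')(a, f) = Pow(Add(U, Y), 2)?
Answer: Rational(9452099, 48225) ≈ 196.00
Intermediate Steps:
U = 9 (U = Mul(3, 3) = 9)
Function('q')(a, f) = 196 (Function('q')(a, f) = Pow(Add(9, 5), 2) = Pow(14, 2) = 196)
Add(Function('q')(81, Add(-2, Mul(8, -5))), Pow(-48225, -1)) = Add(196, Pow(-48225, -1)) = Add(196, Rational(-1, 48225)) = Rational(9452099, 48225)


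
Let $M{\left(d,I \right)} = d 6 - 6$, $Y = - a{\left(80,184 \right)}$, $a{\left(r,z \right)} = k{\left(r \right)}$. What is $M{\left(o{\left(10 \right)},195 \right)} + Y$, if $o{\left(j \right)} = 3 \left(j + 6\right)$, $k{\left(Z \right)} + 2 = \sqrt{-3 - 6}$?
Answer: $284 - 3 i \approx 284.0 - 3.0 i$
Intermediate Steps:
$k{\left(Z \right)} = -2 + 3 i$ ($k{\left(Z \right)} = -2 + \sqrt{-3 - 6} = -2 + \sqrt{-9} = -2 + 3 i$)
$a{\left(r,z \right)} = -2 + 3 i$
$o{\left(j \right)} = 18 + 3 j$ ($o{\left(j \right)} = 3 \left(6 + j\right) = 18 + 3 j$)
$Y = 2 - 3 i$ ($Y = - (-2 + 3 i) = 2 - 3 i \approx 2.0 - 3.0 i$)
$M{\left(d,I \right)} = -6 + 6 d$ ($M{\left(d,I \right)} = 6 d - 6 = -6 + 6 d$)
$M{\left(o{\left(10 \right)},195 \right)} + Y = \left(-6 + 6 \left(18 + 3 \cdot 10\right)\right) + \left(2 - 3 i\right) = \left(-6 + 6 \left(18 + 30\right)\right) + \left(2 - 3 i\right) = \left(-6 + 6 \cdot 48\right) + \left(2 - 3 i\right) = \left(-6 + 288\right) + \left(2 - 3 i\right) = 282 + \left(2 - 3 i\right) = 284 - 3 i$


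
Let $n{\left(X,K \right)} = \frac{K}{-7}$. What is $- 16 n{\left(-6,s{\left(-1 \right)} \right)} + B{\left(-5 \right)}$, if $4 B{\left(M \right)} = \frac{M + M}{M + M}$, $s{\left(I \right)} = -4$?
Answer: $- \frac{249}{28} \approx -8.8929$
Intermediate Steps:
$n{\left(X,K \right)} = - \frac{K}{7}$ ($n{\left(X,K \right)} = K \left(- \frac{1}{7}\right) = - \frac{K}{7}$)
$B{\left(M \right)} = \frac{1}{4}$ ($B{\left(M \right)} = \frac{\left(M + M\right) \frac{1}{M + M}}{4} = \frac{2 M \frac{1}{2 M}}{4} = \frac{1}{4} \cdot 1 = \frac{1}{4}$)
$- 16 n{\left(-6,s{\left(-1 \right)} \right)} + B{\left(-5 \right)} = - 16 \left(\left(- \frac{1}{7}\right) \left(-4\right)\right) + \frac{1}{4} = \left(-16\right) \frac{4}{7} + \frac{1}{4} = - \frac{64}{7} + \frac{1}{4} = - \frac{249}{28}$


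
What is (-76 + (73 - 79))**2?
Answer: 6724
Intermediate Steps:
(-76 + (73 - 79))**2 = (-76 - 6)**2 = (-82)**2 = 6724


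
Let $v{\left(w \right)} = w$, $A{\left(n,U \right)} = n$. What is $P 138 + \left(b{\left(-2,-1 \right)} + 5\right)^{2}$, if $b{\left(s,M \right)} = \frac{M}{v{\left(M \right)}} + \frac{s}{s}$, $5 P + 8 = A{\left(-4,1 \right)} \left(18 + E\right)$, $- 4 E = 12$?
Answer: $- \frac{9139}{5} \approx -1827.8$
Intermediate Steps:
$E = -3$ ($E = \left(- \frac{1}{4}\right) 12 = -3$)
$P = - \frac{68}{5}$ ($P = - \frac{8}{5} + \frac{\left(-4\right) \left(18 - 3\right)}{5} = - \frac{8}{5} + \frac{\left(-4\right) 15}{5} = - \frac{8}{5} + \frac{1}{5} \left(-60\right) = - \frac{8}{5} - 12 = - \frac{68}{5} \approx -13.6$)
$b{\left(s,M \right)} = 2$ ($b{\left(s,M \right)} = \frac{M}{M} + \frac{s}{s} = 1 + 1 = 2$)
$P 138 + \left(b{\left(-2,-1 \right)} + 5\right)^{2} = \left(- \frac{68}{5}\right) 138 + \left(2 + 5\right)^{2} = - \frac{9384}{5} + 7^{2} = - \frac{9384}{5} + 49 = - \frac{9139}{5}$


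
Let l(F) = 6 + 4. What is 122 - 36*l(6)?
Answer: -238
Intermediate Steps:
l(F) = 10
122 - 36*l(6) = 122 - 36*10 = 122 - 360 = -238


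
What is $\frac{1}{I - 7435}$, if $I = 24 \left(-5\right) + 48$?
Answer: $- \frac{1}{7507} \approx -0.00013321$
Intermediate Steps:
$I = -72$ ($I = -120 + 48 = -72$)
$\frac{1}{I - 7435} = \frac{1}{-72 - 7435} = \frac{1}{-7507} = - \frac{1}{7507}$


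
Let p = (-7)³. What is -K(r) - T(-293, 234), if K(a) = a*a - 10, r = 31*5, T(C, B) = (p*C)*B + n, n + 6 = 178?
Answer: -23540953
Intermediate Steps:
n = 172 (n = -6 + 178 = 172)
p = -343
T(C, B) = 172 - 343*B*C (T(C, B) = (-343*C)*B + 172 = -343*B*C + 172 = 172 - 343*B*C)
r = 155
K(a) = -10 + a² (K(a) = a² - 10 = -10 + a²)
-K(r) - T(-293, 234) = -(-10 + 155²) - (172 - 343*234*(-293)) = -(-10 + 24025) - (172 + 23516766) = -1*24015 - 1*23516938 = -24015 - 23516938 = -23540953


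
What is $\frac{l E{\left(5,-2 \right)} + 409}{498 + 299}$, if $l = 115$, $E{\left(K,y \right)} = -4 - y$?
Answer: $\frac{179}{797} \approx 0.22459$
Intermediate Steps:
$\frac{l E{\left(5,-2 \right)} + 409}{498 + 299} = \frac{115 \left(-4 - -2\right) + 409}{498 + 299} = \frac{115 \left(-4 + 2\right) + 409}{797} = \left(115 \left(-2\right) + 409\right) \frac{1}{797} = \left(-230 + 409\right) \frac{1}{797} = 179 \cdot \frac{1}{797} = \frac{179}{797}$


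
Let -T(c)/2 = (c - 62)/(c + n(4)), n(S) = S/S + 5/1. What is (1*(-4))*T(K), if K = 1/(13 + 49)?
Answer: -30744/373 ≈ -82.424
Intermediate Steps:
K = 1/62 ≈ 0.016129
n(S) = 6 (n(S) = 1 + 5*1 = 1 + 5 = 6)
T(c) = -2*(-62 + c)/(6 + c) (T(c) = -2*(c - 62)/(c + 6) = -2*(-62 + c)/(6 + c))
(1*(-4))*T(K) = (1*(-4))*(2*(62 - 1*1/62)/(6 + 1/62)) = -8*(62 - 1/62)/373/62 = -8*62*3843/(373*62) = -4*7686/373 = -30744/373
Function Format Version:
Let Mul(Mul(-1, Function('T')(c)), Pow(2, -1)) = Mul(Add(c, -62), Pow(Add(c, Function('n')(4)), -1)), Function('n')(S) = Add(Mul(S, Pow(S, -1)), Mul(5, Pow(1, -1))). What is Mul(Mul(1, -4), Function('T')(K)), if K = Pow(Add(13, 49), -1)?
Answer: Rational(-30744, 373) ≈ -82.424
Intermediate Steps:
K = Rational(1, 62) (K = Pow(62, -1) = Rational(1, 62) ≈ 0.016129)
Function('n')(S) = 6 (Function('n')(S) = Add(1, Mul(5, 1)) = Add(1, 5) = 6)
Function('T')(c) = Mul(-2, Pow(Add(6, c), -1), Add(-62, c)) (Function('T')(c) = Mul(-2, Mul(Add(c, -62), Pow(Add(c, 6), -1))) = Mul(-2, Mul(Add(-62, c), Pow(Add(6, c), -1))) = Mul(-2, Mul(Pow(Add(6, c), -1), Add(-62, c))) = Mul(-2, Pow(Add(6, c), -1), Add(-62, c)))
Mul(Mul(1, -4), Function('T')(K)) = Mul(Mul(1, -4), Mul(2, Pow(Add(6, Rational(1, 62)), -1), Add(62, Mul(-1, Rational(1, 62))))) = Mul(-4, Mul(2, Pow(Rational(373, 62), -1), Add(62, Rational(-1, 62)))) = Mul(-4, Mul(2, Rational(62, 373), Rational(3843, 62))) = Mul(-4, Rational(7686, 373)) = Rational(-30744, 373)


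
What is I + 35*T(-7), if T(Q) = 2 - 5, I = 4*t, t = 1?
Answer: -101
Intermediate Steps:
I = 4 (I = 4*1 = 4)
T(Q) = -3
I + 35*T(-7) = 4 + 35*(-3) = 4 - 105 = -101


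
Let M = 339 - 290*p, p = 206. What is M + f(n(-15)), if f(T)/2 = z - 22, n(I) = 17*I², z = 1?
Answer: -59443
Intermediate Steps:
M = -59401 (M = 339 - 290*206 = 339 - 59740 = -59401)
f(T) = -42 (f(T) = 2*(1 - 22) = 2*(-21) = -42)
M + f(n(-15)) = -59401 - 42 = -59443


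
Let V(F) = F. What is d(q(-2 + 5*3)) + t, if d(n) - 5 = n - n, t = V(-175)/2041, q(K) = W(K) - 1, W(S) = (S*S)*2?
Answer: 10030/2041 ≈ 4.9143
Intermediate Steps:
W(S) = 2*S² (W(S) = S²*2 = 2*S²)
q(K) = -1 + 2*K² (q(K) = 2*K² - 1 = -1 + 2*K²)
t = -175/2041 ≈ -0.085742
d(n) = 5 (d(n) = 5 + (n - n) = 5 + 0 = 5)
d(q(-2 + 5*3)) + t = 5 - 175/2041 = 10030/2041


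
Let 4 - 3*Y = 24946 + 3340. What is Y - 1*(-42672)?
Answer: 99734/3 ≈ 33245.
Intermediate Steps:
Y = -28282/3 (Y = 4/3 - (24946 + 3340)/3 = 4/3 - 1/3*28286 = 4/3 - 28286/3 = -28282/3 ≈ -9427.3)
Y - 1*(-42672) = -28282/3 - 1*(-42672) = -28282/3 + 42672 = 99734/3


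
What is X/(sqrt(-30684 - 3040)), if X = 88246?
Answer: -44123*I*sqrt(8431)/8431 ≈ -480.54*I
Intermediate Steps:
X/(sqrt(-30684 - 3040)) = 88246/(sqrt(-30684 - 3040)) = 88246/(sqrt(-33724)) = 88246/((2*I*sqrt(8431))) = 88246*(-I*sqrt(8431)/16862) = -44123*I*sqrt(8431)/8431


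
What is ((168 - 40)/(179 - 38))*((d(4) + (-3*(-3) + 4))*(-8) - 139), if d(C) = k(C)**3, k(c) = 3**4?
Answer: -181408896/47 ≈ -3.8598e+6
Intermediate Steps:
k(c) = 81
d(C) = 531441 (d(C) = 81**3 = 531441)
((168 - 40)/(179 - 38))*((d(4) + (-3*(-3) + 4))*(-8) - 139) = ((168 - 40)/(179 - 38))*((531441 + (-3*(-3) + 4))*(-8) - 139) = (128/141)*((531441 + (9 + 4))*(-8) - 139) = (128*(1/141))*((531441 + 13)*(-8) - 139) = 128*(531454*(-8) - 139)/141 = 128*(-4251632 - 139)/141 = (128/141)*(-4251771) = -181408896/47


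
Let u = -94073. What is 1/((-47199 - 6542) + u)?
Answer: -1/147814 ≈ -6.7653e-6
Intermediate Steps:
1/((-47199 - 6542) + u) = 1/((-47199 - 6542) - 94073) = 1/(-53741 - 94073) = 1/(-147814) = -1/147814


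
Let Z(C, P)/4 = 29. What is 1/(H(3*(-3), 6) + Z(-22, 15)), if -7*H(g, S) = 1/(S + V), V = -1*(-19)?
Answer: 175/20299 ≈ 0.0086211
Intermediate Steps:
Z(C, P) = 116 (Z(C, P) = 4*29 = 116)
V = 19
H(g, S) = -1/(7*(19 + S)) (H(g, S) = -1/(7*(S + 19)) = -1/(7*(19 + S)))
1/(H(3*(-3), 6) + Z(-22, 15)) = 1/(-1/(133 + 7*6) + 116) = 1/(-1/(133 + 42) + 116) = 1/(-1/175 + 116) = 1/(20299/175) = 175/20299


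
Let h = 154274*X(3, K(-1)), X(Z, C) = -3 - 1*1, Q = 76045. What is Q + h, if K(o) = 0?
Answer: -541051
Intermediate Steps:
X(Z, C) = -4 (X(Z, C) = -3 - 1 = -4)
h = -617096 (h = 154274*(-4) = -617096)
Q + h = 76045 - 617096 = -541051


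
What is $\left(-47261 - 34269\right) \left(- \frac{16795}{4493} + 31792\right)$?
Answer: $- \frac{11644494611330}{4493} \approx -2.5917 \cdot 10^{9}$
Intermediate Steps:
$\left(-47261 - 34269\right) \left(- \frac{16795}{4493} + 31792\right) = - 81530 \left(\left(-16795\right) \frac{1}{4493} + 31792\right) = - 81530 \left(- \frac{16795}{4493} + 31792\right) = \left(-81530\right) \frac{142824661}{4493} = - \frac{11644494611330}{4493}$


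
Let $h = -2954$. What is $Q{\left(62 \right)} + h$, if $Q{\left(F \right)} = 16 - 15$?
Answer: $-2953$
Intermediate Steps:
$Q{\left(F \right)} = 1$ ($Q{\left(F \right)} = 16 - 15 = 1$)
$Q{\left(62 \right)} + h = 1 - 2954 = -2953$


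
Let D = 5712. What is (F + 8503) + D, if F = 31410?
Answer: 45625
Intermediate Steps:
(F + 8503) + D = (31410 + 8503) + 5712 = 39913 + 5712 = 45625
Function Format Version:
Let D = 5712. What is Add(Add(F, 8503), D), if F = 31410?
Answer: 45625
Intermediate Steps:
Add(Add(F, 8503), D) = Add(Add(31410, 8503), 5712) = Add(39913, 5712) = 45625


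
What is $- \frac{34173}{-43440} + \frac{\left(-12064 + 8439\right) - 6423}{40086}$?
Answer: $\frac{155562293}{290222640} \approx 0.53601$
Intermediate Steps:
$- \frac{34173}{-43440} + \frac{\left(-12064 + 8439\right) - 6423}{40086} = \left(-34173\right) \left(- \frac{1}{43440}\right) + \left(-3625 - 6423\right) \frac{1}{40086} = \frac{11391}{14480} - \frac{5024}{20043} = \frac{155562293}{290222640}$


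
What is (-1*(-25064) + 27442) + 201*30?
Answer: 58536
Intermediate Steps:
(-1*(-25064) + 27442) + 201*30 = (25064 + 27442) + 6030 = 52506 + 6030 = 58536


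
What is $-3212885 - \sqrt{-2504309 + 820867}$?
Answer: $-3212885 - i \sqrt{1683442} \approx -3.2129 \cdot 10^{6} - 1297.5 i$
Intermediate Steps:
$-3212885 - \sqrt{-2504309 + 820867} = -3212885 - \sqrt{-1683442} = -3212885 - i \sqrt{1683442}$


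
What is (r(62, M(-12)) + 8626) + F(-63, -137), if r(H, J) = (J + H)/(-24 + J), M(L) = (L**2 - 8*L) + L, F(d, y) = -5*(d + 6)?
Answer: 909067/102 ≈ 8912.4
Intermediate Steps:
F(d, y) = -30 - 5*d (F(d, y) = -5*(6 + d) = -30 - 5*d)
M(L) = L**2 - 7*L
r(H, J) = (H + J)/(-24 + J)
(r(62, M(-12)) + 8626) + F(-63, -137) = ((62 - 12*(-7 - 12))/(-24 - 12*(-7 - 12)) + 8626) + (-30 - 5*(-63)) = ((62 - 12*(-19))/(-24 - 12*(-19)) + 8626) + (-30 + 315) = ((62 + 228)/(-24 + 228) + 8626) + 285 = (290/204 + 8626) + 285 = ((1/204)*290 + 8626) + 285 = (145/102 + 8626) + 285 = 879997/102 + 285 = 909067/102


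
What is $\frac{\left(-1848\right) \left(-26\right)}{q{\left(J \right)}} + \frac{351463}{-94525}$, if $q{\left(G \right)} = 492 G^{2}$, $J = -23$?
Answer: $- \frac{7244402907}{2050152725} \approx -3.5336$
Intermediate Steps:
$\frac{\left(-1848\right) \left(-26\right)}{q{\left(J \right)}} + \frac{351463}{-94525} = \frac{\left(-1848\right) \left(-26\right)}{492 \left(-23\right)^{2}} + \frac{351463}{-94525} = \frac{48048}{492 \cdot 529} + 351463 \left(- \frac{1}{94525}\right) = \frac{48048}{260268} - \frac{351463}{94525} = 48048 \cdot \frac{1}{260268} - \frac{351463}{94525} = \frac{4004}{21689} - \frac{351463}{94525} = - \frac{7244402907}{2050152725}$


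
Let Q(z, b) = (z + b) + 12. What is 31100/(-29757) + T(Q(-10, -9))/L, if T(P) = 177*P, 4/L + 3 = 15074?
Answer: -555651662933/119028 ≈ -4.6682e+6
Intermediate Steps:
Q(z, b) = 12 + b + z (Q(z, b) = (b + z) + 12 = 12 + b + z)
L = 4/15071 (L = 4/(-3 + 15074) = 4/15071 ≈ 0.00026541)
31100/(-29757) + T(Q(-10, -9))/L = 31100/(-29757) + (177*(12 - 9 - 10))/(4/15071) = 31100*(-1/29757) + (177*(-7))*(15071/4) = -31100/29757 - 1239*15071/4 = -31100/29757 - 18672969/4 = -555651662933/119028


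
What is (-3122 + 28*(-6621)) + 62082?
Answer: -126428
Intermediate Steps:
(-3122 + 28*(-6621)) + 62082 = (-3122 - 185388) + 62082 = -188510 + 62082 = -126428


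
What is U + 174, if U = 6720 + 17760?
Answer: 24654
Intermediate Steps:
U = 24480
U + 174 = 24480 + 174 = 24654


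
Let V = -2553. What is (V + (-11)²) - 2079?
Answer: -4511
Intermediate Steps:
(V + (-11)²) - 2079 = (-2553 + (-11)²) - 2079 = (-2553 + 121) - 2079 = -2432 - 2079 = -4511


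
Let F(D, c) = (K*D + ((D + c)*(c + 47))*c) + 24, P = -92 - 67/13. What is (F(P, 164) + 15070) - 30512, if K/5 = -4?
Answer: 29895702/13 ≈ 2.2997e+6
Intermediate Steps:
K = -20 (K = 5*(-4) = -20)
P = -1263/13 (P = -92 - 67/13 = -1263/13 ≈ -97.154)
F(D, c) = 24 - 20*D + c*(47 + c)*(D + c) (F(D, c) = (-20*D + ((D + c)*(c + 47))*c) + 24 = (-20*D + ((D + c)*(47 + c))*c) + 24 = (-20*D + ((47 + c)*(D + c))*c) + 24 = (-20*D + c*(47 + c)*(D + c)) + 24 = 24 - 20*D + c*(47 + c)*(D + c))
(F(P, 164) + 15070) - 30512 = ((24 + 164³ - 20*(-1263/13) + 47*164² - 1263/13*164² + 47*(-1263/13)*164) + 15070) - 30512 = ((24 + 4410944 + 25260/13 + 47*26896 - 1263/13*26896 - 9735204/13) + 15070) - 30512 = ((24 + 4410944 + 25260/13 + 1264112 - 33969648/13 - 9735204/13) + 15070) - 30512 = (30096448/13 + 15070) - 30512 = 30292358/13 - 30512 = 29895702/13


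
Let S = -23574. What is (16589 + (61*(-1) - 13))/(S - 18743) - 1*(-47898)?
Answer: 2026883151/42317 ≈ 47898.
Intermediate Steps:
(16589 + (61*(-1) - 13))/(S - 18743) - 1*(-47898) = (16589 + (61*(-1) - 13))/(-23574 - 18743) - 1*(-47898) = (16589 + (-61 - 13))/(-42317) + 47898 = (16589 - 74)*(-1/42317) + 47898 = 16515*(-1/42317) + 47898 = -16515/42317 + 47898 = 2026883151/42317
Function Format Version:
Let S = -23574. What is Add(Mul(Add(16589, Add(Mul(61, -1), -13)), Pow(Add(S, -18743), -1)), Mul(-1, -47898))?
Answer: Rational(2026883151, 42317) ≈ 47898.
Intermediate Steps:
Add(Mul(Add(16589, Add(Mul(61, -1), -13)), Pow(Add(S, -18743), -1)), Mul(-1, -47898)) = Add(Mul(Add(16589, Add(Mul(61, -1), -13)), Pow(Add(-23574, -18743), -1)), Mul(-1, -47898)) = Add(Mul(Add(16589, Add(-61, -13)), Pow(-42317, -1)), 47898) = Add(Mul(Add(16589, -74), Rational(-1, 42317)), 47898) = Add(Mul(16515, Rational(-1, 42317)), 47898) = Add(Rational(-16515, 42317), 47898) = Rational(2026883151, 42317)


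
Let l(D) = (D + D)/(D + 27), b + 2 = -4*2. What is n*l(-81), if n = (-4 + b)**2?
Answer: 588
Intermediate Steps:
b = -10 (b = -2 - 4*2 = -2 - 8 = -10)
l(D) = 2*D/(27 + D) (l(D) = (2*D)/(27 + D) = 2*D/(27 + D))
n = 196 (n = (-4 - 10)**2 = (-14)**2 = 196)
n*l(-81) = 196*(2*(-81)/(27 - 81)) = 196*(2*(-81)/(-54)) = 196*(2*(-81)*(-1/54)) = 196*3 = 588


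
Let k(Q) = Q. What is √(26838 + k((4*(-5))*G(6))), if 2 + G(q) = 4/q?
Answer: √241782/3 ≈ 163.90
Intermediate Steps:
G(q) = -2 + 4/q
√(26838 + k((4*(-5))*G(6))) = √(26838 + (4*(-5))*(-2 + 4/6)) = √(26838 - 20*(-2 + 4*(⅙))) = √(26838 - 20*(-2 + ⅔)) = √(26838 - 20*(-4/3)) = √(26838 + 80/3) = √(80594/3) = √241782/3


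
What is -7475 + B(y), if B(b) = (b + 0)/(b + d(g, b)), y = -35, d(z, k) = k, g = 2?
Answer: -14949/2 ≈ -7474.5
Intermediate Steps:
B(b) = 1/2 (B(b) = (b + 0)/(b + b) = b/((2*b)) = b*(1/(2*b)) = 1/2)
-7475 + B(y) = -7475 + 1/2 = -14949/2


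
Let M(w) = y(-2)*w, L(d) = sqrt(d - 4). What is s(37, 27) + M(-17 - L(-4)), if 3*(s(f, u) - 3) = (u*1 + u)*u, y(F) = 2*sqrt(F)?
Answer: 497 - 34*I*sqrt(2) ≈ 497.0 - 48.083*I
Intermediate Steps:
L(d) = sqrt(-4 + d)
s(f, u) = 3 + 2*u**2/3 (s(f, u) = 3 + ((u*1 + u)*u)/3 = 3 + ((u + u)*u)/3 = 3 + ((2*u)*u)/3 = 3 + (2*u**2)/3 = 3 + 2*u**2/3)
M(w) = 2*I*w*sqrt(2) (M(w) = (2*sqrt(-2))*w = (2*(I*sqrt(2)))*w = (2*I*sqrt(2))*w = 2*I*w*sqrt(2))
s(37, 27) + M(-17 - L(-4)) = (3 + (2/3)*27**2) + 2*I*(-17 - sqrt(-4 - 4))*sqrt(2) = (3 + (2/3)*729) + 2*I*(-17 - sqrt(-8))*sqrt(2) = (3 + 486) + 2*I*(-17 - 2*I*sqrt(2))*sqrt(2) = 489 + 2*I*(-17 - 2*I*sqrt(2))*sqrt(2) = 489 + 2*I*sqrt(2)*(-17 - 2*I*sqrt(2))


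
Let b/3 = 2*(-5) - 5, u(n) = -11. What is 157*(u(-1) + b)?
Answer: -8792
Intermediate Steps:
b = -45 (b = 3*(2*(-5) - 5) = 3*(-10 - 5) = 3*(-15) = -45)
157*(u(-1) + b) = 157*(-11 - 45) = 157*(-56) = -8792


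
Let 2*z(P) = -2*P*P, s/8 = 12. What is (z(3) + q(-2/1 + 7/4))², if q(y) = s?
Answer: 7569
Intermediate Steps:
s = 96 (s = 8*12 = 96)
z(P) = -P² (z(P) = (-2*P*P)/2 = (-2*P²)/2 = -P²)
q(y) = 96
(z(3) + q(-2/1 + 7/4))² = (-1*3² + 96)² = (-1*9 + 96)² = (-9 + 96)² = 87² = 7569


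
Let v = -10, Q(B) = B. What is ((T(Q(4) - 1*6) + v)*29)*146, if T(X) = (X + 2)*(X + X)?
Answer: -42340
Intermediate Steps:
T(X) = 2*X*(2 + X) (T(X) = (2 + X)*(2*X) = 2*X*(2 + X))
((T(Q(4) - 1*6) + v)*29)*146 = ((2*(4 - 1*6)*(2 + (4 - 1*6)) - 10)*29)*146 = ((2*(4 - 6)*(2 + (4 - 6)) - 10)*29)*146 = ((2*(-2)*(2 - 2) - 10)*29)*146 = ((2*(-2)*0 - 10)*29)*146 = ((0 - 10)*29)*146 = -10*29*146 = -290*146 = -42340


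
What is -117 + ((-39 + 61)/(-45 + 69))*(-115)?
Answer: -2669/12 ≈ -222.42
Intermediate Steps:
-117 + ((-39 + 61)/(-45 + 69))*(-115) = -117 + (22/24)*(-115) = -117 + (22*(1/24))*(-115) = -117 + (11/12)*(-115) = -117 - 1265/12 = -2669/12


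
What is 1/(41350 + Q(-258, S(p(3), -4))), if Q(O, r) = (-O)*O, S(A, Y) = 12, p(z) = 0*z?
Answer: -1/25214 ≈ -3.9660e-5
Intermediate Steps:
p(z) = 0
Q(O, r) = -O**2
1/(41350 + Q(-258, S(p(3), -4))) = 1/(41350 - 1*(-258)**2) = 1/(41350 - 1*66564) = 1/(41350 - 66564) = 1/(-25214) = -1/25214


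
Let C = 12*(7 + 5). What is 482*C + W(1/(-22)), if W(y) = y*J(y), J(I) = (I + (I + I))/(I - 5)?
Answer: 56498111/814 ≈ 69408.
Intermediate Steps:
C = 144 (C = 12*12 = 144)
J(I) = 3*I/(-5 + I) (J(I) = (I + 2*I)/(-5 + I) = (3*I)/(-5 + I) = 3*I/(-5 + I))
W(y) = 3*y**2/(-5 + y) (W(y) = y*(3*y/(-5 + y)) = 3*y**2/(-5 + y))
482*C + W(1/(-22)) = 482*144 + 3*(1/(-22))**2/(-5 + 1/(-22)) = 69408 + 3*(-1/22)**2/(-5 - 1/22) = 69408 + 3*(1/484)/(-111/22) = 69408 + 3*(1/484)*(-22/111) = 69408 - 1/814 = 56498111/814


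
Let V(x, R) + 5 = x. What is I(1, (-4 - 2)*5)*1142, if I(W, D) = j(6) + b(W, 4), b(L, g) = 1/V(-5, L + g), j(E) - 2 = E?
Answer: 45109/5 ≈ 9021.8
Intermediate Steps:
V(x, R) = -5 + x
j(E) = 2 + E
b(L, g) = -1/10 (b(L, g) = 1/(-5 - 5) = 1/(-10) = -1/10)
I(W, D) = 79/10 (I(W, D) = (2 + 6) - 1/10 = 8 - 1/10 = 79/10)
I(1, (-4 - 2)*5)*1142 = (79/10)*1142 = 45109/5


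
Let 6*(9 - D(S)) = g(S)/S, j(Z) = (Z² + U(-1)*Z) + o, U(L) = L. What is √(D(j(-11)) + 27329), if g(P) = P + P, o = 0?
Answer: √246039/3 ≈ 165.34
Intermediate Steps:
g(P) = 2*P
j(Z) = Z² - Z (j(Z) = (Z² - Z) + 0 = Z² - Z)
D(S) = 26/3 (D(S) = 9 - 2*S/(6*S) = 9 - ⅙*2 = 9 - ⅓ = 26/3)
√(D(j(-11)) + 27329) = √(26/3 + 27329) = √(82013/3) = √246039/3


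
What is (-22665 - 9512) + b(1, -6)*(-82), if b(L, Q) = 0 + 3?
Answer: -32423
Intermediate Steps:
b(L, Q) = 3
(-22665 - 9512) + b(1, -6)*(-82) = (-22665 - 9512) + 3*(-82) = -32177 - 246 = -32423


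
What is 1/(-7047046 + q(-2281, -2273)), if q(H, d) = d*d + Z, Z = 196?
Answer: -1/1880321 ≈ -5.3182e-7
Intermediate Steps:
q(H, d) = 196 + d² (q(H, d) = d*d + 196 = d² + 196 = 196 + d²)
1/(-7047046 + q(-2281, -2273)) = 1/(-7047046 + (196 + (-2273)²)) = 1/(-7047046 + (196 + 5166529)) = 1/(-7047046 + 5166725) = 1/(-1880321) = -1/1880321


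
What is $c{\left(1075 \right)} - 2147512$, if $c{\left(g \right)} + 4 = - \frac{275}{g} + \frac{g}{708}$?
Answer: $- \frac{65378938667}{30444} \approx -2.1475 \cdot 10^{6}$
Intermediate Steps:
$c{\left(g \right)} = -4 - \frac{275}{g} + \frac{g}{708}$ ($c{\left(g \right)} = -4 + \left(- \frac{275}{g} + \frac{g}{708}\right) = -4 - \frac{275}{g} + \frac{g}{708}$)
$c{\left(1075 \right)} - 2147512 = \left(-4 - \frac{275}{1075} + \frac{1}{708} \cdot 1075\right) - 2147512 = \left(-4 - \frac{11}{43} + \frac{1075}{708}\right) - 2147512 = - \frac{83339}{30444} - 2147512 = - \frac{65378938667}{30444}$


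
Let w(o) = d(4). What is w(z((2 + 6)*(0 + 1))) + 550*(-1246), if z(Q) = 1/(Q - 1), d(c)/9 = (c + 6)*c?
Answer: -684940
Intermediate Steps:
d(c) = 9*c*(6 + c) (d(c) = 9*((c + 6)*c) = 9*((6 + c)*c) = 9*(c*(6 + c)) = 9*c*(6 + c))
z(Q) = 1/(-1 + Q)
w(o) = 360 (w(o) = 9*4*(6 + 4) = 9*4*10 = 360)
w(z((2 + 6)*(0 + 1))) + 550*(-1246) = 360 + 550*(-1246) = 360 - 685300 = -684940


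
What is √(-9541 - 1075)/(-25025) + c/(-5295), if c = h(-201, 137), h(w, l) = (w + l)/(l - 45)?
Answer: 16/121785 - 2*I*√2654/25025 ≈ 0.00013138 - 0.0041172*I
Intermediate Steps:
h(w, l) = (l + w)/(-45 + l)
c = -16/23 (c = (137 - 201)/(-45 + 137) = -64/92 = (1/92)*(-64) = -16/23 ≈ -0.69565)
√(-9541 - 1075)/(-25025) + c/(-5295) = √(-9541 - 1075)/(-25025) - 16/23/(-5295) = √(-10616)*(-1/25025) - 16/23*(-1/5295) = (2*I*√2654)*(-1/25025) + 16/121785 = -2*I*√2654/25025 + 16/121785 = 16/121785 - 2*I*√2654/25025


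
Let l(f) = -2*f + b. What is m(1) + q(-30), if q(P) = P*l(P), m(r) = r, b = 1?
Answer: -1829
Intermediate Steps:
l(f) = 1 - 2*f (l(f) = -2*f + 1 = 1 - 2*f)
q(P) = P*(1 - 2*P)
m(1) + q(-30) = 1 - 30*(1 - 2*(-30)) = 1 - 30*(1 + 60) = 1 - 30*61 = 1 - 1830 = -1829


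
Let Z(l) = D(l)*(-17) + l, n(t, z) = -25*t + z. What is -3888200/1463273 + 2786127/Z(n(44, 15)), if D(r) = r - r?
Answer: -583011872953/226807315 ≈ -2570.5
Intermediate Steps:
D(r) = 0
n(t, z) = z - 25*t
Z(l) = l (Z(l) = 0*(-17) + l = 0 + l = l)
-3888200/1463273 + 2786127/Z(n(44, 15)) = -3888200/1463273 + 2786127/(15 - 25*44) = -3888200*1/1463273 + 2786127/(15 - 1100) = -3888200/1463273 + 2786127/(-1085) = -3888200/1463273 + 2786127*(-1/1085) = -3888200/1463273 - 2786127/1085 = -583011872953/226807315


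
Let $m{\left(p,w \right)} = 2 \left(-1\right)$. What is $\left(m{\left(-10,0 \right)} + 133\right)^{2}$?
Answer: $17161$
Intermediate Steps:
$m{\left(p,w \right)} = -2$
$\left(m{\left(-10,0 \right)} + 133\right)^{2} = \left(-2 + 133\right)^{2} = 131^{2} = 17161$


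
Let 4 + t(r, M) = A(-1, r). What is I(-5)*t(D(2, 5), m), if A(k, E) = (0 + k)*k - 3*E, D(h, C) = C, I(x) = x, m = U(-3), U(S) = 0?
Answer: 90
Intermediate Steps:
m = 0
A(k, E) = k² - 3*E (A(k, E) = k*k - 3*E = k² - 3*E)
t(r, M) = -3 - 3*r (t(r, M) = -4 + ((-1)² - 3*r) = -4 + (1 - 3*r) = -3 - 3*r)
I(-5)*t(D(2, 5), m) = -5*(-3 - 3*5) = -5*(-3 - 15) = -5*(-18) = 90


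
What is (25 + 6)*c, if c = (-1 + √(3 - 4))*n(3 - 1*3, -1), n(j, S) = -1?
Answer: 31 - 31*I ≈ 31.0 - 31.0*I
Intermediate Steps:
c = 1 - I (c = (-1 + √(3 - 4))*(-1) = (-1 + √(-1))*(-1) = (-1 + I)*(-1) = 1 - I ≈ 1.0 - 1.0*I)
(25 + 6)*c = (25 + 6)*(1 - I) = 31*(1 - I) = 31 - 31*I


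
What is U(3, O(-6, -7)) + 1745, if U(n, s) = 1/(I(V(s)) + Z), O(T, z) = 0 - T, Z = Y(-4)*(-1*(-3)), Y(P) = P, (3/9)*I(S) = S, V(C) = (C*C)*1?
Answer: 167521/96 ≈ 1745.0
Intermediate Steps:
V(C) = C² (V(C) = C²*1 = C²)
I(S) = 3*S
Z = -12 (Z = -(-4)*(-3) = -4*3 = -12)
O(T, z) = -T
U(n, s) = 1/(-12 + 3*s²) (U(n, s) = 1/(3*s² - 12) = 1/(-12 + 3*s²))
U(3, O(-6, -7)) + 1745 = 1/(3*(-4 + (-1*(-6))²)) + 1745 = 1/(3*(-4 + 6²)) + 1745 = 1/(3*(-4 + 36)) + 1745 = (⅓)/32 + 1745 = (⅓)*(1/32) + 1745 = 1/96 + 1745 = 167521/96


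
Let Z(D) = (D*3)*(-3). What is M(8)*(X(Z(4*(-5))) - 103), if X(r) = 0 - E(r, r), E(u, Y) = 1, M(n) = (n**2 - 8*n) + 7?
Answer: -728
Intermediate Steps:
M(n) = 7 + n**2 - 8*n
Z(D) = -9*D (Z(D) = (3*D)*(-3) = -9*D)
X(r) = -1 (X(r) = 0 - 1*1 = 0 - 1 = -1)
M(8)*(X(Z(4*(-5))) - 103) = (7 + 8**2 - 8*8)*(-1 - 103) = (7 + 64 - 64)*(-104) = 7*(-104) = -728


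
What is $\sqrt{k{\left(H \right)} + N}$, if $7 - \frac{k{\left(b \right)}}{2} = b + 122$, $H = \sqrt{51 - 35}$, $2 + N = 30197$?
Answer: $\sqrt{29957} \approx 173.08$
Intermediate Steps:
$N = 30195$ ($N = -2 + 30197 = 30195$)
$H = 4$ ($H = \sqrt{16} = 4$)
$k{\left(b \right)} = -230 - 2 b$ ($k{\left(b \right)} = 14 - 2 \left(b + 122\right) = 14 - 2 \left(122 + b\right) = 14 - \left(244 + 2 b\right) = -230 - 2 b$)
$\sqrt{k{\left(H \right)} + N} = \sqrt{\left(-230 - 8\right) + 30195} = \sqrt{-238 + 30195} = \sqrt{29957}$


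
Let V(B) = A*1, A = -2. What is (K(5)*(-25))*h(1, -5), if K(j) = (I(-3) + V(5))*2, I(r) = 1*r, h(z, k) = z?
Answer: 250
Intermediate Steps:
I(r) = r
V(B) = -2 (V(B) = -2*1 = -2)
K(j) = -10 (K(j) = (-3 - 2)*2 = -5*2 = -10)
(K(5)*(-25))*h(1, -5) = -10*(-25)*1 = 250*1 = 250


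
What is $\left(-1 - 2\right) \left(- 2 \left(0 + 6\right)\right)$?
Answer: $36$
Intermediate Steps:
$\left(-1 - 2\right) \left(- 2 \left(0 + 6\right)\right) = - 3 \left(\left(-2\right) 6\right) = \left(-3\right) \left(-12\right) = 36$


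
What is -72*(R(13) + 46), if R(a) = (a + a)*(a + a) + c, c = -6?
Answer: -51552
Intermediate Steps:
R(a) = -6 + 4*a**2 (R(a) = (a + a)*(a + a) - 6 = (2*a)*(2*a) - 6 = 4*a**2 - 6 = -6 + 4*a**2)
-72*(R(13) + 46) = -72*((-6 + 4*13**2) + 46) = -72*((-6 + 4*169) + 46) = -72*((-6 + 676) + 46) = -72*(670 + 46) = -72*716 = -51552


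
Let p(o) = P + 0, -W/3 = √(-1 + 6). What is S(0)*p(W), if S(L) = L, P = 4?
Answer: 0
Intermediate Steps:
W = -3*√5 (W = -3*√(-1 + 6) = -3*√5 ≈ -6.7082)
p(o) = 4 (p(o) = 4 + 0 = 4)
S(0)*p(W) = 0*4 = 0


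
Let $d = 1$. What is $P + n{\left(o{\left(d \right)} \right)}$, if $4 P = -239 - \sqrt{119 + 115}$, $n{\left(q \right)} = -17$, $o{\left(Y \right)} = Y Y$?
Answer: $- \frac{307}{4} - \frac{3 \sqrt{26}}{4} \approx -80.574$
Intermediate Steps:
$o{\left(Y \right)} = Y^{2}$
$P = - \frac{239}{4} - \frac{3 \sqrt{26}}{4}$ ($P = \frac{-239 - \sqrt{119 + 115}}{4} = \frac{-239 - \sqrt{234}}{4} = \frac{-239 - 3 \sqrt{26}}{4} = - \frac{239}{4} - \frac{3 \sqrt{26}}{4} \approx -63.574$)
$P + n{\left(o{\left(d \right)} \right)} = \left(- \frac{239}{4} - \frac{3 \sqrt{26}}{4}\right) - 17 = - \frac{307}{4} - \frac{3 \sqrt{26}}{4}$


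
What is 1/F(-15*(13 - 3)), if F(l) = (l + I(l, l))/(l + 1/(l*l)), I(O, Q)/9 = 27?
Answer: -3374999/2092500 ≈ -1.6129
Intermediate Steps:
I(O, Q) = 243 (I(O, Q) = 9*27 = 243)
F(l) = (243 + l)/(l + l**(-2)) (F(l) = (l + 243)/(l + 1/(l*l)) = (243 + l)/(l + 1/(l**2)) = (243 + l)/(l + l**(-2)))
1/F(-15*(13 - 3)) = 1/((-15*(13 - 3))**2*(243 - 15*(13 - 3))/(1 + (-15*(13 - 3))**3)) = 1/((-15*10)**2*(243 - 15*10)/(1 + (-15*10)**3)) = 1/((-150)**2*(243 - 150)/(1 + (-150)**3)) = 1/(22500*93/(1 - 3375000)) = 1/(22500*93/(-3374999)) = 1/(22500*(-1/3374999)*93) = 1/(-2092500/3374999) = -3374999/2092500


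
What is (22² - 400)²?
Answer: 7056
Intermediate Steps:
(22² - 400)² = (484 - 400)² = 84² = 7056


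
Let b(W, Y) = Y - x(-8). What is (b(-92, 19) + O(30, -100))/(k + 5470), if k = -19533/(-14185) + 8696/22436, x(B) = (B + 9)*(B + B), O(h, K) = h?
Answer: 5171638225/435353646337 ≈ 0.011879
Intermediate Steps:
x(B) = 2*B*(9 + B) (x(B) = (9 + B)*(2*B) = 2*B*(9 + B))
b(W, Y) = 16 + Y (b(W, Y) = Y - 2*(-8)*(9 - 8) = Y - 2*(-8) = Y - 1*(-16) = Y + 16 = 16 + Y)
k = 140398787/79563665 (k = -19533*(-1/14185) + 8696*(1/22436) = 19533/14185 + 2174/5609 = 140398787/79563665 ≈ 1.7646)
(b(-92, 19) + O(30, -100))/(k + 5470) = ((16 + 19) + 30)/(140398787/79563665 + 5470) = (35 + 30)/(435353646337/79563665) = 65*(79563665/435353646337) = 5171638225/435353646337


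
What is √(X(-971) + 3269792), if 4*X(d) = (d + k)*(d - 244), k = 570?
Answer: √13566383/2 ≈ 1841.6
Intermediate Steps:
X(d) = (-244 + d)*(570 + d)/4 (X(d) = ((d + 570)*(d - 244))/4 = ((570 + d)*(-244 + d))/4 = ((-244 + d)*(570 + d))/4 = (-244 + d)*(570 + d)/4)
√(X(-971) + 3269792) = √((-34770 + (¼)*(-971)² + (163/2)*(-971)) + 3269792) = √((-34770 + (¼)*942841 - 158273/2) + 3269792) = √((-34770 + 942841/4 - 158273/2) + 3269792) = √(487215/4 + 3269792) = √(13566383/4) = √13566383/2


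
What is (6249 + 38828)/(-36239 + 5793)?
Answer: -45077/30446 ≈ -1.4806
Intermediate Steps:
(6249 + 38828)/(-36239 + 5793) = 45077/(-30446) = 45077*(-1/30446) = -45077/30446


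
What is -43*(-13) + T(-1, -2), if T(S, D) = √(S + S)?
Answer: 559 + I*√2 ≈ 559.0 + 1.4142*I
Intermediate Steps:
T(S, D) = √2*√S (T(S, D) = √(2*S) = √2*√S)
-43*(-13) + T(-1, -2) = -43*(-13) + √2*√(-1) = 559 + √2*I = 559 + I*√2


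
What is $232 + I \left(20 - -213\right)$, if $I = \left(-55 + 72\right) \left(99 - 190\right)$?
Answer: $-360219$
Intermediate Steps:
$I = -1547$ ($I = 17 \left(-91\right) = -1547$)
$232 + I \left(20 - -213\right) = 232 - 1547 \left(20 - -213\right) = 232 - 1547 \left(20 + 213\right) = 232 - 360451 = -360219$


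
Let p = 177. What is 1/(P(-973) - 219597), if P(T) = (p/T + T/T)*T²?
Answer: 1/554911 ≈ 1.8021e-6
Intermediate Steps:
P(T) = T²*(1 + 177/T) (P(T) = (177/T + T/T)*T² = (177/T + 1)*T² = (1 + 177/T)*T² = T²*(1 + 177/T))
1/(P(-973) - 219597) = 1/(-973*(177 - 973) - 219597) = 1/(-973*(-796) - 219597) = 1/(774508 - 219597) = 1/554911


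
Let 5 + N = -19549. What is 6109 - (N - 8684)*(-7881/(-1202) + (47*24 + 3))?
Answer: 19309187326/601 ≈ 3.2128e+7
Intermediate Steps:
N = -19554 (N = -5 - 19549 = -19554)
6109 - (N - 8684)*(-7881/(-1202) + (47*24 + 3)) = 6109 - (-19554 - 8684)*(-7881/(-1202) + (47*24 + 3)) = 6109 - (-28238)*(-7881*(-1/1202) + (1128 + 3)) = 6109 - (-28238)*(7881/1202 + 1131) = 6109 - (-28238)*1367343/1202 = 6109 - 1*(-19305515817/601) = 6109 + 19305515817/601 = 19309187326/601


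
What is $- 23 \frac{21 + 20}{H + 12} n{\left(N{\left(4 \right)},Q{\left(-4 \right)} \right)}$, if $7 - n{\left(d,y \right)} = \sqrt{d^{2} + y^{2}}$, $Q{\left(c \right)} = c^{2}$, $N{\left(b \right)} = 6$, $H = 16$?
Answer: $- \frac{943}{4} + \frac{943 \sqrt{73}}{14} \approx 339.75$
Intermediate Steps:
$n{\left(d,y \right)} = 7 - \sqrt{d^{2} + y^{2}}$
$- 23 \frac{21 + 20}{H + 12} n{\left(N{\left(4 \right)},Q{\left(-4 \right)} \right)} = - 23 \frac{21 + 20}{16 + 12} \left(7 - \sqrt{6^{2} + \left(\left(-4\right)^{2}\right)^{2}}\right) = - 23 \cdot \frac{41}{28} \left(7 - \sqrt{36 + 16^{2}}\right) = - 23 \cdot 41 \cdot \frac{1}{28} \left(7 - \sqrt{36 + 256}\right) = \left(-23\right) \frac{41}{28} \left(7 - \sqrt{292}\right) = - \frac{943 \left(7 - 2 \sqrt{73}\right)}{28} = - \frac{943}{4} + \frac{943 \sqrt{73}}{14}$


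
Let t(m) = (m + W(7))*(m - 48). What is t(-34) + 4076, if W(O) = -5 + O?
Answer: 6700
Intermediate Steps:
t(m) = (-48 + m)*(2 + m) (t(m) = (m + (-5 + 7))*(m - 48) = (m + 2)*(-48 + m) = (2 + m)*(-48 + m) = (-48 + m)*(2 + m))
t(-34) + 4076 = (-96 + (-34)² - 46*(-34)) + 4076 = (-96 + 1156 + 1564) + 4076 = 2624 + 4076 = 6700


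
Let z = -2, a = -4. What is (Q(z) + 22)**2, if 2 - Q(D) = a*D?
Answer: 256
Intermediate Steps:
Q(D) = 2 + 4*D (Q(D) = 2 - (-4)*D = 2 + 4*D)
(Q(z) + 22)**2 = ((2 + 4*(-2)) + 22)**2 = ((2 - 8) + 22)**2 = (-6 + 22)**2 = 16**2 = 256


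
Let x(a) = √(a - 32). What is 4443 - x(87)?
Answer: 4443 - √55 ≈ 4435.6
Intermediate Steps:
x(a) = √(-32 + a)
4443 - x(87) = 4443 - √(-32 + 87) = 4443 - √55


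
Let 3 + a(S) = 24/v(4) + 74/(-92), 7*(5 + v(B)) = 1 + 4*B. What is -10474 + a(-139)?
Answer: -1447225/138 ≈ -10487.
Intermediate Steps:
v(B) = -34/7 + 4*B/7 (v(B) = -5 + (1 + 4*B)/7 = -5 + (⅐ + 4*B/7) = -34/7 + 4*B/7)
a(S) = -1813/138 (a(S) = -3 + (24/(-34/7 + (4/7)*4) + 74/(-92)) = -3 + (24/(-34/7 + 16/7) + 74*(-1/92)) = -3 + (24/(-18/7) - 37/46) = -3 + (24*(-7/18) - 37/46) = -3 + (-28/3 - 37/46) = -3 - 1399/138 = -1813/138)
-10474 + a(-139) = -10474 - 1813/138 = -1447225/138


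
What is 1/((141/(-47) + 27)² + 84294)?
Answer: 1/84870 ≈ 1.1783e-5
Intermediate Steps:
1/((141/(-47) + 27)² + 84294) = 1/((141*(-1/47) + 27)² + 84294) = 1/((-3 + 27)² + 84294) = 1/(24² + 84294) = 1/(576 + 84294) = 1/84870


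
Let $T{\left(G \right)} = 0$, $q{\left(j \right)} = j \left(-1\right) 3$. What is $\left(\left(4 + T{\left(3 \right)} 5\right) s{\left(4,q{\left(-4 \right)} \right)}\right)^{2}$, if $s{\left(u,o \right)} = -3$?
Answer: $144$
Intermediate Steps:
$q{\left(j \right)} = - 3 j$ ($q{\left(j \right)} = - j 3 = - 3 j$)
$\left(\left(4 + T{\left(3 \right)} 5\right) s{\left(4,q{\left(-4 \right)} \right)}\right)^{2} = \left(\left(4 + 0 \cdot 5\right) \left(-3\right)\right)^{2} = \left(\left(4 + 0\right) \left(-3\right)\right)^{2} = \left(4 \left(-3\right)\right)^{2} = \left(-12\right)^{2} = 144$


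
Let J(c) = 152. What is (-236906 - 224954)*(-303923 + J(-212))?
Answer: 140299674060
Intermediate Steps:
(-236906 - 224954)*(-303923 + J(-212)) = (-236906 - 224954)*(-303923 + 152) = -461860*(-303771) = 140299674060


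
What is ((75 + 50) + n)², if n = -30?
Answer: 9025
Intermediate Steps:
((75 + 50) + n)² = ((75 + 50) - 30)² = (125 - 30)² = 95² = 9025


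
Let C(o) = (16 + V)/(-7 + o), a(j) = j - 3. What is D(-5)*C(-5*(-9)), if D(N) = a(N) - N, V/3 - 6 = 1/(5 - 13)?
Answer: -807/304 ≈ -2.6546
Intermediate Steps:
a(j) = -3 + j
V = 141/8 (V = 18 + 3/(5 - 13) = 18 + 3/(-8) = 18 + 3*(-⅛) = 18 - 3/8 = 141/8 ≈ 17.625)
C(o) = 269/(8*(-7 + o)) (C(o) = (16 + 141/8)/(-7 + o) = 269/(8*(-7 + o)))
D(N) = -3 (D(N) = (-3 + N) - N = -3)
D(-5)*C(-5*(-9)) = -807/(8*(-7 - 5*(-9))) = -807/(8*(-7 + 45)) = -807/(8*38) = -3*269/304 = -807/304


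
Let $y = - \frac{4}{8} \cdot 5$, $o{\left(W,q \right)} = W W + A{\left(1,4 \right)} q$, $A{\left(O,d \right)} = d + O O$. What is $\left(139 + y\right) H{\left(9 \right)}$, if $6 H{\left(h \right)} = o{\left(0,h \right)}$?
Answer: $\frac{4095}{4} \approx 1023.8$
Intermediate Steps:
$A{\left(O,d \right)} = d + O^{2}$
$o{\left(W,q \right)} = W^{2} + 5 q$ ($o{\left(W,q \right)} = W W + \left(4 + 1^{2}\right) q = W^{2} + \left(4 + 1\right) q = W^{2} + 5 q$)
$y = - \frac{5}{2}$ ($y = \left(-4\right) \frac{1}{8} \cdot 5 = \left(- \frac{1}{2}\right) 5 = - \frac{5}{2} \approx -2.5$)
$H{\left(h \right)} = \frac{5 h}{6}$ ($H{\left(h \right)} = \frac{0^{2} + 5 h}{6} = \frac{0 + 5 h}{6} = \frac{5 h}{6}$)
$\left(139 + y\right) H{\left(9 \right)} = \left(139 - \frac{5}{2}\right) \frac{5}{6} \cdot 9 = \frac{273}{2} \cdot \frac{15}{2} = \frac{4095}{4}$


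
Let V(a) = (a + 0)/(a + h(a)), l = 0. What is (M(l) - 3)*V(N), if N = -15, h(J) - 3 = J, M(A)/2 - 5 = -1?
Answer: 25/9 ≈ 2.7778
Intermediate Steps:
M(A) = 8 (M(A) = 10 + 2*(-1) = 10 - 2 = 8)
h(J) = 3 + J
V(a) = a/(3 + 2*a) (V(a) = (a + 0)/(a + (3 + a)) = a/(3 + 2*a))
(M(l) - 3)*V(N) = (8 - 3)*(-15/(3 + 2*(-15))) = 5*(-15/(3 - 30)) = 5*(-15/(-27)) = 5*(-15*(-1/27)) = 5*(5/9) = 25/9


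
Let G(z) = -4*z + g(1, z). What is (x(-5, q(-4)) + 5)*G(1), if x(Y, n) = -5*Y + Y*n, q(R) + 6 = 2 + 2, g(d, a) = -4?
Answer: -320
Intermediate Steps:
q(R) = -2 (q(R) = -6 + (2 + 2) = -6 + 4 = -2)
G(z) = -4 - 4*z (G(z) = -4*z - 4 = -4 - 4*z)
(x(-5, q(-4)) + 5)*G(1) = (-5*(-5 - 2) + 5)*(-4 - 4*1) = (-5*(-7) + 5)*(-4 - 4) = (35 + 5)*(-8) = 40*(-8) = -320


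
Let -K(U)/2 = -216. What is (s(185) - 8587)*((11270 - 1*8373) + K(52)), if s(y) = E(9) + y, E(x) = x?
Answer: -27940297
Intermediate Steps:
s(y) = 9 + y
K(U) = 432 (K(U) = -2*(-216) = 432)
(s(185) - 8587)*((11270 - 1*8373) + K(52)) = ((9 + 185) - 8587)*((11270 - 1*8373) + 432) = (194 - 8587)*((11270 - 8373) + 432) = -8393*(2897 + 432) = -8393*3329 = -27940297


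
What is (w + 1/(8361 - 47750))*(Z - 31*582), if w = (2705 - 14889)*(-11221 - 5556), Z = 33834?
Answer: 18164282403451056/5627 ≈ 3.2281e+12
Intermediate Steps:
w = 204410968 (w = -12184*(-16777) = 204410968)
(w + 1/(8361 - 47750))*(Z - 31*582) = (204410968 + 1/(8361 - 47750))*(33834 - 31*582) = (204410968 + 1/(-39389))*(33834 - 18042) = (204410968 - 1/39389)*15792 = (8051543618551/39389)*15792 = 18164282403451056/5627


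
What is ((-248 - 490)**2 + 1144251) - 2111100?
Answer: -422205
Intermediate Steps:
((-248 - 490)**2 + 1144251) - 2111100 = ((-738)**2 + 1144251) - 2111100 = (544644 + 1144251) - 2111100 = 1688895 - 2111100 = -422205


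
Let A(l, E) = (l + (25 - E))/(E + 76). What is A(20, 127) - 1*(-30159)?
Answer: 6122195/203 ≈ 30159.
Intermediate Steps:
A(l, E) = (25 + l - E)/(76 + E)
A(20, 127) - 1*(-30159) = (25 + 20 - 1*127)/(76 + 127) - 1*(-30159) = (25 + 20 - 127)/203 + 30159 = (1/203)*(-82) + 30159 = -82/203 + 30159 = 6122195/203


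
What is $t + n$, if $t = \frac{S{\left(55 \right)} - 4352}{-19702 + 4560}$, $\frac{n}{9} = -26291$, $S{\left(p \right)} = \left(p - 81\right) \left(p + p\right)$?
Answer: $- \frac{1791438843}{7571} \approx -2.3662 \cdot 10^{5}$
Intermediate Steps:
$S{\left(p \right)} = 2 p \left(-81 + p\right)$ ($S{\left(p \right)} = \left(-81 + p\right) 2 p = 2 p \left(-81 + p\right)$)
$n = -236619$ ($n = 9 \left(-26291\right) = -236619$)
$t = \frac{3606}{7571}$ ($t = \frac{2 \cdot 55 \left(-81 + 55\right) - 4352}{-19702 + 4560} = \frac{2 \cdot 55 \left(-26\right) - 4352}{-15142} = \left(-2860 - 4352\right) \left(- \frac{1}{15142}\right) = \left(-7212\right) \left(- \frac{1}{15142}\right) = \frac{3606}{7571} \approx 0.47629$)
$t + n = \frac{3606}{7571} - 236619 = - \frac{1791438843}{7571}$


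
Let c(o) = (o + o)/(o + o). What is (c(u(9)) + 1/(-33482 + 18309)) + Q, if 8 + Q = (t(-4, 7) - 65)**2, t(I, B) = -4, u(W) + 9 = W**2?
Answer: 72132441/15173 ≈ 4754.0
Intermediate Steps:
u(W) = -9 + W**2
c(o) = 1 (c(o) = (2*o)/((2*o)) = (2*o)*(1/(2*o)) = 1)
Q = 4753 (Q = -8 + (-4 - 65)**2 = -8 + (-69)**2 = -8 + 4761 = 4753)
(c(u(9)) + 1/(-33482 + 18309)) + Q = (1 + 1/(-33482 + 18309)) + 4753 = (1 + 1/(-15173)) + 4753 = (1 - 1/15173) + 4753 = 15172/15173 + 4753 = 72132441/15173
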